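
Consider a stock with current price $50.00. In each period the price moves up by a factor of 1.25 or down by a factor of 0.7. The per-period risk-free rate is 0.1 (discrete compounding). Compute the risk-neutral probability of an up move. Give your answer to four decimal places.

p = 0.7273

Risk-neutral probability p = (1 + 0.1 − 0.7)/(1.25 − 0.7) = 0.4000/0.5500 = 0.7273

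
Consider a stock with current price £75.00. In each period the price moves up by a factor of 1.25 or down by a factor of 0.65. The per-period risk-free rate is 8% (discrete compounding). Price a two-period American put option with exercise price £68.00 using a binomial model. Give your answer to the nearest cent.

Risk-neutral probability p = (1 + 0.08 − 0.65)/(1.25 − 0.65) = 0.4300/0.6000 = 0.7167
Terminal stock prices: S_uu = 117.2, S_ud = 60.94, S_dd = 31.69
Terminal payoffs (K − S): max(-49.19, 0) = 0, max(7.062, 0) = 7.062, max(36.31, 0) = 36.31
Node u (S = 93.75): continuation = 1/1.08·[0.7167·0.0000 + 0.2833·7.0625] = 1.8528; exercise value = 0.0000 ≤ continuation, so V_u = 1.8528
Node d (S = 48.75): continuation = 1/1.08·[0.7167·7.0625 + 0.2833·36.3125] = 14.2130; exercise value = 19.2500 > continuation, so V_d = 19.2500 (exercise)
Node 0 (S = 75): continuation = 1/1.08·[0.7167·1.8528 + 0.2833·19.2500] = 6.2796; exercise value = 0.0000 ≤ continuation, so V_0 = 6.2796

£6.28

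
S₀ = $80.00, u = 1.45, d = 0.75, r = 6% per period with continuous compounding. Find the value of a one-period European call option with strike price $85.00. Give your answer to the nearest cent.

Risk-neutral probability p = (e^0.06 − 0.75)/(1.45 − 0.75) = 0.3118/0.7000 = 0.4455
Terminal stock prices: S_u = 116, S_d = 60
Terminal payoffs (S − K): max(31, 0) = 31, max(-25, 0) = 0
Node 0 (S = 80): V_0 = e^(−0.06)·[0.4455·31.0000 + 0.5545·0.0000] = 13.0057

$13.01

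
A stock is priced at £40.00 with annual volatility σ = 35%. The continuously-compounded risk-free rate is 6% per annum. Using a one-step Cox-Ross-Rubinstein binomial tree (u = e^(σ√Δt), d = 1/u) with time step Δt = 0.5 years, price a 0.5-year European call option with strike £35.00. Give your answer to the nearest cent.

£7.87

CRR parameters: u = e^(σ√Δt) = e^(0.35·√0.5) = 1.2808, d = 1/u = 0.7808
Per-period rate: rΔt = 0.06·0.5 = 0.03, so R = e^0.03 = 1.0305
Risk-neutral probability p = (e^0.03 − 0.7808)/(1.2808 − 0.7808) = 0.2497/0.5000 = 0.4993
Terminal stock prices: S_u = 51.23, S_d = 31.23
Terminal payoffs (S − K): max(16.23, 0) = 16.23, max(-3.77, 0) = 0
Node 0 (S = 40): V_0 = e^(−0.03)·[0.4993·16.2321 + 0.5007·0.0000] = 7.8659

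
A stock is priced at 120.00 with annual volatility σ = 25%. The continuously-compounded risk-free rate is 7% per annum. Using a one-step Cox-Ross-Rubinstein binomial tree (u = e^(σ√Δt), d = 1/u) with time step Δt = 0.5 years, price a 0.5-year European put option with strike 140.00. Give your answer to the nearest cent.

16.91

CRR parameters: u = e^(σ√Δt) = e^(0.25·√0.5) = 1.1934, d = 1/u = 0.8380
Per-period rate: rΔt = 0.07·0.5 = 0.035, so R = e^0.035 = 1.0356
Risk-neutral probability p = (e^0.035 − 0.8380)/(1.1934 − 0.8380) = 0.1977/0.3554 = 0.5561
Terminal stock prices: S_u = 143.2, S_d = 100.6
Terminal payoffs (K − S): max(-3.204, 0) = 0, max(39.44, 0) = 39.44
Node 0 (S = 120): V_0 = e^(−0.035)·[0.5561·0.0000 + 0.4439·39.4440] = 16.9052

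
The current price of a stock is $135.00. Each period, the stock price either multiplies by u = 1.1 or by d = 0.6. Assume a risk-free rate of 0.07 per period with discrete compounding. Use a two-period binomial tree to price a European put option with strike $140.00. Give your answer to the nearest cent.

$5.30

Risk-neutral probability p = (1 + 0.07 − 0.6)/(1.1 − 0.6) = 0.4700/0.5000 = 0.9400
Terminal stock prices: S_uu = 163.4, S_ud = 89.1, S_dd = 48.6
Terminal payoffs (K − S): max(-23.35, 0) = 0, max(50.9, 0) = 50.9, max(91.4, 0) = 91.4
Node u (S = 148.5): V_u = 1/1.07·[0.9400·0.0000 + 0.0600·50.9000] = 2.8542
Node d (S = 81): V_d = 1/1.07·[0.9400·50.9000 + 0.0600·91.4000] = 49.8411
Node 0 (S = 135): V_0 = 1/1.07·[0.9400·2.8542 + 0.0600·49.8411] = 5.3023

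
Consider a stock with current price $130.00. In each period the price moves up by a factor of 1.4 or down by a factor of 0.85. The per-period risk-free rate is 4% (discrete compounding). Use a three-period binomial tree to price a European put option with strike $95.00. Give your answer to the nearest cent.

Risk-neutral probability p = (1 + 0.04 − 0.85)/(1.4 − 0.85) = 0.1900/0.5500 = 0.3455
Terminal stock prices: S_uuu = 356.7, S_uud = 216.6, S_udd = 131.5, S_ddd = 79.84
Terminal payoffs (K − S): max(-261.7, 0) = 0, max(-121.6, 0) = 0, max(-36.49, 0) = 0, max(15.16, 0) = 15.16
Node uu (S = 254.8): V_uu = 1/1.04·[0.3455·0.0000 + 0.6545·0.0000] = 0.0000
Node ud (S = 154.7): V_ud = 1/1.04·[0.3455·0.0000 + 0.6545·0.0000] = 0.0000
Node dd (S = 93.92): V_dd = 1/1.04·[0.3455·0.0000 + 0.6545·15.1638] = 9.5436
Node u (S = 182): V_u = 1/1.04·[0.3455·0.0000 + 0.6545·0.0000] = 0.0000
Node d (S = 110.5): V_d = 1/1.04·[0.3455·0.0000 + 0.6545·9.5436] = 6.0065
Node 0 (S = 130): V_0 = 1/1.04·[0.3455·0.0000 + 0.6545·6.0065] = 3.7803

$3.78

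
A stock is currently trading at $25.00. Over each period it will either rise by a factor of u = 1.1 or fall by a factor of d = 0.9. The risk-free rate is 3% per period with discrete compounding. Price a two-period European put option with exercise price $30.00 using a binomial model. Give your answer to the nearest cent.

Risk-neutral probability p = (1 + 0.03 − 0.9)/(1.1 − 0.9) = 0.1300/0.2000 = 0.6500
Terminal stock prices: S_uu = 30.25, S_ud = 24.75, S_dd = 20.25
Terminal payoffs (K − S): max(-0.25, 0) = 0, max(5.25, 0) = 5.25, max(9.75, 0) = 9.75
Node u (S = 27.5): V_u = 1/1.03·[0.6500·0.0000 + 0.3500·5.2500] = 1.7840
Node d (S = 22.5): V_d = 1/1.03·[0.6500·5.2500 + 0.3500·9.7500] = 6.6262
Node 0 (S = 25): V_0 = 1/1.03·[0.6500·1.7840 + 0.3500·6.6262] = 3.3774

$3.38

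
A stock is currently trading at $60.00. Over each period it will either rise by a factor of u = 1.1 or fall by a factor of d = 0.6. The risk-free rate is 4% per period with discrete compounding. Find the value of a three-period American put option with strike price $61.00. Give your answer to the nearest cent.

Risk-neutral probability p = (1 + 0.04 − 0.6)/(1.1 − 0.6) = 0.4400/0.5000 = 0.8800
Terminal stock prices: S_uuu = 79.86, S_uud = 43.56, S_udd = 23.76, S_ddd = 12.96
Terminal payoffs (K − S): max(-18.86, 0) = 0, max(17.44, 0) = 17.44, max(37.24, 0) = 37.24, max(48.04, 0) = 48.04
Node uu (S = 72.6): continuation = 1/1.04·[0.8800·0.0000 + 0.1200·17.4400] = 2.0123; exercise value = 0.0000 ≤ continuation, so V_uu = 2.0123
Node ud (S = 39.6): continuation = 1/1.04·[0.8800·17.4400 + 0.1200·37.2400] = 19.0538; exercise value = 21.4000 > continuation, so V_ud = 21.4000 (exercise)
Node dd (S = 21.6): continuation = 1/1.04·[0.8800·37.2400 + 0.1200·48.0400] = 37.0538; exercise value = 39.4000 > continuation, so V_dd = 39.4000 (exercise)
Node u (S = 66): continuation = 1/1.04·[0.8800·2.0123 + 0.1200·21.4000] = 4.1720; exercise value = 0.0000 ≤ continuation, so V_u = 4.1720
Node d (S = 36): continuation = 1/1.04·[0.8800·21.4000 + 0.1200·39.4000] = 22.6538; exercise value = 25.0000 > continuation, so V_d = 25.0000 (exercise)
Node 0 (S = 60): continuation = 1/1.04·[0.8800·4.1720 + 0.1200·25.0000] = 6.4147; exercise value = 1.0000 ≤ continuation, so V_0 = 6.4147

$6.41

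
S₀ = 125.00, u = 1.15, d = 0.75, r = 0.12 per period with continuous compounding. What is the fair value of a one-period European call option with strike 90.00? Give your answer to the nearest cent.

45.18

Risk-neutral probability p = (e^0.12 − 0.75)/(1.15 − 0.75) = 0.3775/0.4000 = 0.9437
Terminal stock prices: S_u = 143.8, S_d = 93.75
Terminal payoffs (S − K): max(53.75, 0) = 53.75, max(3.75, 0) = 3.75
Node 0 (S = 125): V_0 = e^(−0.12)·[0.9437·53.7500 + 0.0563·3.7500] = 45.1772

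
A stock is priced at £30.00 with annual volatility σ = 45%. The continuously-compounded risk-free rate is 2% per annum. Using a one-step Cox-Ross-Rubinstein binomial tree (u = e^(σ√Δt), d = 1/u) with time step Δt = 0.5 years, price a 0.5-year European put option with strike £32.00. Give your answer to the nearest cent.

£5.68

CRR parameters: u = e^(σ√Δt) = e^(0.45·√0.5) = 1.3746, d = 1/u = 0.7275
Per-period rate: rΔt = 0.02·0.5 = 0.01, so R = e^0.01 = 1.0101
Risk-neutral probability p = (e^0.01 − 0.7275)/(1.3746 − 0.7275) = 0.2826/0.6472 = 0.4366
Terminal stock prices: S_u = 41.24, S_d = 21.82
Terminal payoffs (K − S): max(-9.239, 0) = 0, max(10.18, 0) = 10.18
Node 0 (S = 30): V_0 = e^(−0.01)·[0.4366·0.0000 + 0.5634·10.1762] = 5.6758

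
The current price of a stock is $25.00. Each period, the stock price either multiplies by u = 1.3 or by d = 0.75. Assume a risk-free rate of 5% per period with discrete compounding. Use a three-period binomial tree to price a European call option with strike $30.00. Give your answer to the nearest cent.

Risk-neutral probability p = (1 + 0.05 − 0.75)/(1.3 − 0.75) = 0.3000/0.5500 = 0.5455
Terminal stock prices: S_uuu = 54.93, S_uud = 31.69, S_udd = 18.28, S_ddd = 10.55
Terminal payoffs (S − K): max(24.93, 0) = 24.93, max(1.688, 0) = 1.688, max(-11.72, 0) = 0, max(-19.45, 0) = 0
Node uu (S = 42.25): V_uu = 1/1.05·[0.5455·24.9250 + 0.4545·1.6875] = 13.6786
Node ud (S = 24.38): V_ud = 1/1.05·[0.5455·1.6875 + 0.4545·0.0000] = 0.8766
Node dd (S = 14.06): V_dd = 1/1.05·[0.5455·0.0000 + 0.4545·0.0000] = 0.0000
Node u (S = 32.5): V_u = 1/1.05·[0.5455·13.6786 + 0.4545·0.8766] = 7.4852
Node d (S = 18.75): V_d = 1/1.05·[0.5455·0.8766 + 0.4545·0.0000] = 0.4554
Node 0 (S = 25): V_0 = 1/1.05·[0.5455·7.4852 + 0.4545·0.4554] = 4.0856

$4.09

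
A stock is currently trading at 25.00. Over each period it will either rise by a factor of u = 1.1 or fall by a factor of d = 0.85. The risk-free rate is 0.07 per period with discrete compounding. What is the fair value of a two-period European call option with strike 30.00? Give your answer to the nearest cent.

0.17

Risk-neutral probability p = (1 + 0.07 − 0.85)/(1.1 − 0.85) = 0.2200/0.2500 = 0.8800
Terminal stock prices: S_uu = 30.25, S_ud = 23.38, S_dd = 18.06
Terminal payoffs (S − K): max(0.25, 0) = 0.25, max(-6.625, 0) = 0, max(-11.94, 0) = 0
Node u (S = 27.5): V_u = 1/1.07·[0.8800·0.2500 + 0.1200·0.0000] = 0.2056
Node d (S = 21.25): V_d = 1/1.07·[0.8800·0.0000 + 0.1200·0.0000] = 0.0000
Node 0 (S = 25): V_0 = 1/1.07·[0.8800·0.2056 + 0.1200·0.0000] = 0.1691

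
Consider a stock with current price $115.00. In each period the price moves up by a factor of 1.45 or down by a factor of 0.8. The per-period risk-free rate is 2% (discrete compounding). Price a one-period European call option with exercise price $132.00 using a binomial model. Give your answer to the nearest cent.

$11.53

Risk-neutral probability p = (1 + 0.02 − 0.8)/(1.45 − 0.8) = 0.2200/0.6500 = 0.3385
Terminal stock prices: S_u = 166.8, S_d = 92
Terminal payoffs (S − K): max(34.75, 0) = 34.75, max(-40, 0) = 0
Node 0 (S = 115): V_0 = 1/1.02·[0.3385·34.7500 + 0.6615·0.0000] = 11.5309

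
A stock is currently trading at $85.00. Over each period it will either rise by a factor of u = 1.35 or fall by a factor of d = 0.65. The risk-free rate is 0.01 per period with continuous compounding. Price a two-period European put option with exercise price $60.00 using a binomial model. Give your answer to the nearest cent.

$5.57

Risk-neutral probability p = (e^0.01 − 0.65)/(1.35 − 0.65) = 0.3601/0.7000 = 0.5144
Terminal stock prices: S_uu = 154.9, S_ud = 74.59, S_dd = 35.91
Terminal payoffs (K − S): max(-94.91, 0) = 0, max(-14.59, 0) = 0, max(24.09, 0) = 24.09
Node u (S = 114.8): V_u = e^(−0.01)·[0.5144·0.0000 + 0.4856·0.0000] = 0.0000
Node d (S = 55.25): V_d = e^(−0.01)·[0.5144·0.0000 + 0.4856·24.0875] = 11.5815
Node 0 (S = 85): V_0 = e^(−0.01)·[0.5144·0.0000 + 0.4856·11.5815] = 5.5685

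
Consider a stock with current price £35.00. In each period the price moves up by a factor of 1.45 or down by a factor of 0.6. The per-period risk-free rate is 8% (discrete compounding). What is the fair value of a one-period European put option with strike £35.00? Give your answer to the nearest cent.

£5.64

Risk-neutral probability p = (1 + 0.08 − 0.6)/(1.45 − 0.6) = 0.4800/0.8500 = 0.5647
Terminal stock prices: S_u = 50.75, S_d = 21
Terminal payoffs (K − S): max(-15.75, 0) = 0, max(14, 0) = 14
Node 0 (S = 35): V_0 = 1/1.08·[0.5647·0.0000 + 0.4353·14.0000] = 5.6427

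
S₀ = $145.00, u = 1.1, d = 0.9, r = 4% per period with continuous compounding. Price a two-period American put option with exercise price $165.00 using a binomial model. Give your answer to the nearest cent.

Risk-neutral probability p = (e^0.04 − 0.9)/(1.1 − 0.9) = 0.1408/0.2000 = 0.7041
Terminal stock prices: S_uu = 175.5, S_ud = 143.6, S_dd = 117.5
Terminal payoffs (K − S): max(-10.45, 0) = 0, max(21.45, 0) = 21.45, max(47.55, 0) = 47.55
Node u (S = 159.5): continuation = e^(−0.04)·[0.7041·0.0000 + 0.2959·21.4500] = 6.0991; exercise value = 5.5000 ≤ continuation, so V_u = 6.0991
Node d (S = 130.5): continuation = e^(−0.04)·[0.7041·21.4500 + 0.2959·47.5500] = 28.0303; exercise value = 34.5000 > continuation, so V_d = 34.5000 (exercise)
Node 0 (S = 145): continuation = e^(−0.04)·[0.7041·6.0991 + 0.2959·34.5000] = 13.9355; exercise value = 20.0000 > continuation, so V_0 = 20.0000 (exercise)

$20.00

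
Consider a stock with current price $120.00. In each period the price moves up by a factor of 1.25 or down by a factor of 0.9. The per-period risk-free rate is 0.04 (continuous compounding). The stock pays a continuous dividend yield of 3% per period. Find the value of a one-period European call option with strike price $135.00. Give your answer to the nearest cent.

$4.53

Per-period risk-free factor R = e^0.04 = 1.0408; dividend-adjusted growth = e^(0.04−0.03) = 1.0101.
Risk-neutral probability p = (1.0101 − 0.9)/(1.25 − 0.9) = 0.1101/0.3500 = 0.3144
Terminal stock prices: S_u = 150, S_d = 108
Terminal payoffs (S − K): max(15, 0) = 15, max(-27, 0) = 0
Node 0 (S = 120): V_0 = e^(−0.04)·[0.3144·15.0000 + 0.6856·0.0000] = 4.5315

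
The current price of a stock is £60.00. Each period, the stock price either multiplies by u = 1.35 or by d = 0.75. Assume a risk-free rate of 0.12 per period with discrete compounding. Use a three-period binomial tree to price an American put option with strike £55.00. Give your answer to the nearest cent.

£4.03

Risk-neutral probability p = (1 + 0.12 − 0.75)/(1.35 − 0.75) = 0.3700/0.6000 = 0.6167
Terminal stock prices: S_uuu = 147.6, S_uud = 82.01, S_udd = 45.56, S_ddd = 25.31
Terminal payoffs (K − S): max(-92.62, 0) = 0, max(-27.01, 0) = 0, max(9.438, 0) = 9.438, max(29.69, 0) = 29.69
Node uu (S = 109.4): continuation = 1/1.12·[0.6167·0.0000 + 0.3833·0.0000] = 0.0000; exercise value = 0.0000 ≤ continuation, so V_uu = 0.0000
Node ud (S = 60.75): continuation = 1/1.12·[0.6167·0.0000 + 0.3833·9.4375] = 3.2301; exercise value = 0.0000 ≤ continuation, so V_ud = 3.2301
Node dd (S = 33.75): continuation = 1/1.12·[0.6167·9.4375 + 0.3833·29.6875] = 15.3571; exercise value = 21.2500 > continuation, so V_dd = 21.2500 (exercise)
Node u (S = 81): continuation = 1/1.12·[0.6167·0.0000 + 0.3833·3.2301] = 1.1055; exercise value = 0.0000 ≤ continuation, so V_u = 1.1055
Node d (S = 45): continuation = 1/1.12·[0.6167·3.2301 + 0.3833·21.2500] = 9.0515; exercise value = 10.0000 > continuation, so V_d = 10.0000 (exercise)
Node 0 (S = 60): continuation = 1/1.12·[0.6167·1.1055 + 0.3833·10.0000] = 4.0313; exercise value = 0.0000 ≤ continuation, so V_0 = 4.0313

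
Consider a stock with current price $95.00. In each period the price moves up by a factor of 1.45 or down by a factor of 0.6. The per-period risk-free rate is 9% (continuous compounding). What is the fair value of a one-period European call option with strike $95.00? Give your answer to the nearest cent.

$22.71

Risk-neutral probability p = (e^0.09 − 0.6)/(1.45 − 0.6) = 0.4942/0.8500 = 0.5814
Terminal stock prices: S_u = 137.8, S_d = 57
Terminal payoffs (S − K): max(42.75, 0) = 42.75, max(-38, 0) = 0
Node 0 (S = 95): V_0 = e^(−0.09)·[0.5814·42.7500 + 0.4186·0.0000] = 22.7149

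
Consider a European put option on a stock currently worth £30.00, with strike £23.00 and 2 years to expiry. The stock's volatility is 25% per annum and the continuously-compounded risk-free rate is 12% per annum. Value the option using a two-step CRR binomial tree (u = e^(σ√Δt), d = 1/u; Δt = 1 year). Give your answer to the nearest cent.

CRR parameters: u = e^(σ√Δt) = e^(0.25·√1) = 1.2840, d = 1/u = 0.7788
Per-period rate: rΔt = 0.12·1 = 0.12, so R = e^0.12 = 1.1275
Risk-neutral probability p = (e^0.12 − 0.7788)/(1.2840 − 0.7788) = 0.3487/0.5052 = 0.6902
Terminal stock prices: S_uu = 49.46, S_ud = 30, S_dd = 18.2
Terminal payoffs (K − S): max(-26.46, 0) = 0, max(-7, 0) = 0, max(4.804, 0) = 4.804
Node u (S = 38.52): V_u = e^(−0.12)·[0.6902·0.0000 + 0.3098·0.0000] = 0.0000
Node d (S = 23.36): V_d = e^(−0.12)·[0.6902·0.0000 + 0.3098·4.8041] = 1.3201
Node 0 (S = 30): V_0 = e^(−0.12)·[0.6902·0.0000 + 0.3098·1.3201] = 0.3627

£0.36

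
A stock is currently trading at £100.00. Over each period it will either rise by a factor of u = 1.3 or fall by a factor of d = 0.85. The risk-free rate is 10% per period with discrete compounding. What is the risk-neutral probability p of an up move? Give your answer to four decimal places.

Risk-neutral probability p = (1 + 0.1 − 0.85)/(1.3 − 0.85) = 0.2500/0.4500 = 0.5556

p = 0.5556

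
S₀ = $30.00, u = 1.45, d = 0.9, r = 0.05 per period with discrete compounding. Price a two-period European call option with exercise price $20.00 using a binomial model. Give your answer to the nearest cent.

Risk-neutral probability p = (1 + 0.05 − 0.9)/(1.45 − 0.9) = 0.1500/0.5500 = 0.2727
Terminal stock prices: S_uu = 63.08, S_ud = 39.15, S_dd = 24.3
Terminal payoffs (S − K): max(43.08, 0) = 43.08, max(19.15, 0) = 19.15, max(4.3, 0) = 4.3
Node u (S = 43.5): V_u = 1/1.05·[0.2727·43.0750 + 0.7273·19.1500] = 24.4524
Node d (S = 27): V_d = 1/1.05·[0.2727·19.1500 + 0.7273·4.3000] = 7.9524
Node 0 (S = 30): V_0 = 1/1.05·[0.2727·24.4524 + 0.7273·7.9524] = 11.8594

$11.86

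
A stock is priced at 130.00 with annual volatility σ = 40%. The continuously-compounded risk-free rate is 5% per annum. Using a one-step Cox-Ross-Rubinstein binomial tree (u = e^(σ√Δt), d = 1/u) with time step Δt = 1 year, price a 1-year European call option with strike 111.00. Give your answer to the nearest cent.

CRR parameters: u = e^(σ√Δt) = e^(0.4·√1) = 1.4918, d = 1/u = 0.6703
Per-period rate: rΔt = 0.05·1 = 0.05, so R = e^0.05 = 1.0513
Risk-neutral probability p = (e^0.05 − 0.6703)/(1.4918 − 0.6703) = 0.3810/0.8215 = 0.4637
Terminal stock prices: S_u = 193.9, S_d = 87.14
Terminal payoffs (S − K): max(82.94, 0) = 82.94, max(-23.86, 0) = 0
Node 0 (S = 130): V_0 = e^(−0.05)·[0.4637·82.9372 + 0.5363·0.0000] = 36.5842

36.58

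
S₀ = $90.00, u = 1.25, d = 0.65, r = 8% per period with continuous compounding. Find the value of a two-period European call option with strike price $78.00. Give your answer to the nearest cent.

$27.83

Risk-neutral probability p = (e^0.08 − 0.65)/(1.25 − 0.65) = 0.4333/0.6000 = 0.7221
Terminal stock prices: S_uu = 140.6, S_ud = 73.12, S_dd = 38.03
Terminal payoffs (S − K): max(62.62, 0) = 62.62, max(-4.875, 0) = 0, max(-39.97, 0) = 0
Node u (S = 112.5): V_u = e^(−0.08)·[0.7221·62.6250 + 0.2779·0.0000] = 41.7473
Node d (S = 58.5): V_d = e^(−0.08)·[0.7221·0.0000 + 0.2779·0.0000] = 0.0000
Node 0 (S = 90): V_0 = e^(−0.08)·[0.7221·41.7473 + 0.2779·0.0000] = 27.8298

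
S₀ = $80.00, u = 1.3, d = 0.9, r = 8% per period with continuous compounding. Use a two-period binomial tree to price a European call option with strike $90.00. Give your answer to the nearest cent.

Risk-neutral probability p = (e^0.08 − 0.9)/(1.3 − 0.9) = 0.1833/0.4000 = 0.4582
Terminal stock prices: S_uu = 135.2, S_ud = 93.6, S_dd = 64.8
Terminal payoffs (S − K): max(45.2, 0) = 45.2, max(3.6, 0) = 3.6, max(-25.2, 0) = 0
Node u (S = 104): V_u = e^(−0.08)·[0.4582·45.2000 + 0.5418·3.6000] = 20.9195
Node d (S = 72): V_d = e^(−0.08)·[0.4582·3.6000 + 0.5418·0.0000] = 1.5228
Node 0 (S = 80): V_0 = e^(−0.08)·[0.4582·20.9195 + 0.5418·1.5228] = 9.6103

$9.61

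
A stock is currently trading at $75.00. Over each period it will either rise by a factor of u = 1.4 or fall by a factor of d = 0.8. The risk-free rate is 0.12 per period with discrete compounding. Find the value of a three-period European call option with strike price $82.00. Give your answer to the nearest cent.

$23.46

Risk-neutral probability p = (1 + 0.12 − 0.8)/(1.4 − 0.8) = 0.3200/0.6000 = 0.5333
Terminal stock prices: S_uuu = 205.8, S_uud = 117.6, S_udd = 67.2, S_ddd = 38.4
Terminal payoffs (S − K): max(123.8, 0) = 123.8, max(35.6, 0) = 35.6, max(-14.8, 0) = 0, max(-43.6, 0) = 0
Node uu (S = 147): V_uu = 1/1.12·[0.5333·123.8000 + 0.4667·35.6000] = 73.7857
Node ud (S = 84): V_ud = 1/1.12·[0.5333·35.6000 + 0.4667·0.0000] = 16.9524
Node dd (S = 48): V_dd = 1/1.12·[0.5333·0.0000 + 0.4667·0.0000] = 0.0000
Node u (S = 105): V_u = 1/1.12·[0.5333·73.7857 + 0.4667·16.9524] = 42.1995
Node d (S = 60): V_d = 1/1.12·[0.5333·16.9524 + 0.4667·0.0000] = 8.0726
Node 0 (S = 75): V_0 = 1/1.12·[0.5333·42.1995 + 0.4667·8.0726] = 23.4586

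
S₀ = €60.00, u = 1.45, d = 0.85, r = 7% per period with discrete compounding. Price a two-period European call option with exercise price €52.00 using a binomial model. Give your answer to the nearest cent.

€17.61

Risk-neutral probability p = (1 + 0.07 − 0.85)/(1.45 − 0.85) = 0.2200/0.6000 = 0.3667
Terminal stock prices: S_uu = 126.2, S_ud = 73.95, S_dd = 43.35
Terminal payoffs (S − K): max(74.15, 0) = 74.15, max(21.95, 0) = 21.95, max(-8.65, 0) = 0
Node u (S = 87): V_u = 1/1.07·[0.3667·74.1500 + 0.6333·21.9500] = 38.4019
Node d (S = 51): V_d = 1/1.07·[0.3667·21.9500 + 0.6333·0.0000] = 7.5218
Node 0 (S = 60): V_0 = 1/1.07·[0.3667·38.4019 + 0.6333·7.5218] = 17.6117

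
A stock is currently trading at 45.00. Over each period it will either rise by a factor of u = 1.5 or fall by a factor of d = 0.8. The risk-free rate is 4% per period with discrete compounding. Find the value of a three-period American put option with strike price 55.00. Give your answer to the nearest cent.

Risk-neutral probability p = (1 + 0.04 − 0.8)/(1.5 − 0.8) = 0.2400/0.7000 = 0.3429
Terminal stock prices: S_uuu = 151.9, S_uud = 81, S_udd = 43.2, S_ddd = 23.04
Terminal payoffs (K − S): max(-96.88, 0) = 0, max(-26, 0) = 0, max(11.8, 0) = 11.8, max(31.96, 0) = 31.96
Node uu (S = 101.2): continuation = 1/1.04·[0.3429·0.0000 + 0.6571·0.0000] = 0.0000; exercise value = 0.0000 ≤ continuation, so V_uu = 0.0000
Node ud (S = 54): continuation = 1/1.04·[0.3429·0.0000 + 0.6571·11.8000] = 7.4560; exercise value = 1.0000 ≤ continuation, so V_ud = 7.4560
Node dd (S = 28.8): continuation = 1/1.04·[0.3429·11.8000 + 0.6571·31.9600] = 24.0846; exercise value = 26.2000 > continuation, so V_dd = 26.2000 (exercise)
Node u (S = 67.5): continuation = 1/1.04·[0.3429·0.0000 + 0.6571·7.4560] = 4.7112; exercise value = 0.0000 ≤ continuation, so V_u = 4.7112
Node d (S = 36): continuation = 1/1.04·[0.3429·7.4560 + 0.6571·26.2000] = 19.0130; exercise value = 19.0000 ≤ continuation, so V_d = 19.0130
Node 0 (S = 45): continuation = 1/1.04·[0.3429·4.7112 + 0.6571·19.0130] = 13.5669; exercise value = 10.0000 ≤ continuation, so V_0 = 13.5669

13.57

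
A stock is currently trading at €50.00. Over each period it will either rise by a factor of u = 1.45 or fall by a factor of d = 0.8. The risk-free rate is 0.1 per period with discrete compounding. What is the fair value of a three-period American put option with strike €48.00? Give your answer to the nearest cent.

€4.16

Risk-neutral probability p = (1 + 0.1 − 0.8)/(1.45 − 0.8) = 0.3000/0.6500 = 0.4615
Terminal stock prices: S_uuu = 152.4, S_uud = 84.1, S_udd = 46.4, S_ddd = 25.6
Terminal payoffs (K − S): max(-104.4, 0) = 0, max(-36.1, 0) = 0, max(1.6, 0) = 1.6, max(22.4, 0) = 22.4
Node uu (S = 105.1): continuation = 1/1.1·[0.4615·0.0000 + 0.5385·0.0000] = 0.0000; exercise value = 0.0000 ≤ continuation, so V_uu = 0.0000
Node ud (S = 58): continuation = 1/1.1·[0.4615·0.0000 + 0.5385·1.6000] = 0.7832; exercise value = 0.0000 ≤ continuation, so V_ud = 0.7832
Node dd (S = 32): continuation = 1/1.1·[0.4615·1.6000 + 0.5385·22.4000] = 11.6364; exercise value = 16.0000 > continuation, so V_dd = 16.0000 (exercise)
Node u (S = 72.5): continuation = 1/1.1·[0.4615·0.0000 + 0.5385·0.7832] = 0.3834; exercise value = 0.0000 ≤ continuation, so V_u = 0.3834
Node d (S = 40): continuation = 1/1.1·[0.4615·0.7832 + 0.5385·16.0000] = 8.1608; exercise value = 8.0000 ≤ continuation, so V_d = 8.1608
Node 0 (S = 50): continuation = 1/1.1·[0.4615·0.3834 + 0.5385·8.1608] = 4.1557; exercise value = 0.0000 ≤ continuation, so V_0 = 4.1557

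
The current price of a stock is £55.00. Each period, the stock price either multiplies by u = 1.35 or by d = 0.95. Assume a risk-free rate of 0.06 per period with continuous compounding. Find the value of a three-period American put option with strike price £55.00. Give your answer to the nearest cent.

Risk-neutral probability p = (e^0.06 − 0.95)/(1.35 − 0.95) = 0.1118/0.4000 = 0.2796
Terminal stock prices: S_uuu = 135.3, S_uud = 95.23, S_udd = 67.01, S_ddd = 47.16
Terminal payoffs (K − S): max(-80.32, 0) = 0, max(-40.23, 0) = 0, max(-12.01, 0) = 0, max(7.844, 0) = 7.844
Node uu (S = 100.2): continuation = e^(−0.06)·[0.2796·0.0000 + 0.7204·0.0000] = 0.0000; exercise value = 0.0000 ≤ continuation, so V_uu = 0.0000
Node ud (S = 70.54): continuation = e^(−0.06)·[0.2796·0.0000 + 0.7204·0.0000] = 0.0000; exercise value = 0.0000 ≤ continuation, so V_ud = 0.0000
Node dd (S = 49.64): continuation = e^(−0.06)·[0.2796·0.0000 + 0.7204·7.8444] = 5.3221; exercise value = 5.3625 > continuation, so V_dd = 5.3625 (exercise)
Node u (S = 74.25): continuation = e^(−0.06)·[0.2796·0.0000 + 0.7204·0.0000] = 0.0000; exercise value = 0.0000 ≤ continuation, so V_u = 0.0000
Node d (S = 52.25): continuation = e^(−0.06)·[0.2796·0.0000 + 0.7204·5.3625] = 3.6382; exercise value = 2.7500 ≤ continuation, so V_d = 3.6382
Node 0 (S = 55): continuation = e^(−0.06)·[0.2796·0.0000 + 0.7204·3.6382] = 2.4684; exercise value = 0.0000 ≤ continuation, so V_0 = 2.4684

£2.47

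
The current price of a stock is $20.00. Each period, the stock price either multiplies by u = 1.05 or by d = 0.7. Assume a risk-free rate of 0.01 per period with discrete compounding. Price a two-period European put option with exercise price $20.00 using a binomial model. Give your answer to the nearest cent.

Risk-neutral probability p = (1 + 0.01 − 0.7)/(1.05 − 0.7) = 0.3100/0.3500 = 0.8857
Terminal stock prices: S_uu = 22.05, S_ud = 14.7, S_dd = 9.8
Terminal payoffs (K − S): max(-2.05, 0) = 0, max(5.3, 0) = 5.3, max(10.2, 0) = 10.2
Node u (S = 21): V_u = 1/1.01·[0.8857·0.0000 + 0.1143·5.3000] = 0.5997
Node d (S = 14): V_d = 1/1.01·[0.8857·5.3000 + 0.1143·10.2000] = 5.8020
Node 0 (S = 20): V_0 = 1/1.01·[0.8857·0.5997 + 0.1143·5.8020] = 1.1824

$1.18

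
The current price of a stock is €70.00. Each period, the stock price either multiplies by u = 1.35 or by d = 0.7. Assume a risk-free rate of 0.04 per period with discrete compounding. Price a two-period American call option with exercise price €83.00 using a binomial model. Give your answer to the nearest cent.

Risk-neutral probability p = (1 + 0.04 − 0.7)/(1.35 − 0.7) = 0.3400/0.6500 = 0.5231
Terminal stock prices: S_uu = 127.6, S_ud = 66.15, S_dd = 34.3
Terminal payoffs (S − K): max(44.58, 0) = 44.58, max(-16.85, 0) = 0, max(-48.7, 0) = 0
Node u (S = 94.5): continuation = 1/1.04·[0.5231·44.5750 + 0.4769·0.0000] = 22.4194; exercise value = 11.5000 ≤ continuation, so V_u = 22.4194
Node d (S = 49): continuation = 1/1.04·[0.5231·0.0000 + 0.4769·0.0000] = 0.0000; exercise value = 0.0000 ≤ continuation, so V_d = 0.0000
Node 0 (S = 70): continuation = 1/1.04·[0.5231·22.4194 + 0.4769·0.0000] = 11.2760; exercise value = 0.0000 ≤ continuation, so V_0 = 11.2760

€11.28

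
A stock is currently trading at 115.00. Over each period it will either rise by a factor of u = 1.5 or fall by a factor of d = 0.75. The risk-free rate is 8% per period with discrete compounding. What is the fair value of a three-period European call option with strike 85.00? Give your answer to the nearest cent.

52.61

Risk-neutral probability p = (1 + 0.08 − 0.75)/(1.5 − 0.75) = 0.3300/0.7500 = 0.4400
Terminal stock prices: S_uuu = 388.1, S_uud = 194.1, S_udd = 97.03, S_ddd = 48.52
Terminal payoffs (S − K): max(303.1, 0) = 303.1, max(109.1, 0) = 109.1, max(12.03, 0) = 12.03, max(-36.48, 0) = 0
Node uu (S = 258.8): V_uu = 1/1.08·[0.4400·303.1250 + 0.5600·109.0625] = 180.0463
Node ud (S = 129.4): V_ud = 1/1.08·[0.4400·109.0625 + 0.5600·12.0312] = 50.6713
Node dd (S = 64.69): V_dd = 1/1.08·[0.4400·12.0312 + 0.5600·0.0000] = 4.9016
Node u (S = 172.5): V_u = 1/1.08·[0.4400·180.0463 + 0.5600·50.6713] = 99.6262
Node d (S = 86.25): V_d = 1/1.08·[0.4400·50.6713 + 0.5600·4.9016] = 23.1854
Node 0 (S = 115): V_0 = 1/1.08·[0.4400·99.6262 + 0.5600·23.1854] = 52.6105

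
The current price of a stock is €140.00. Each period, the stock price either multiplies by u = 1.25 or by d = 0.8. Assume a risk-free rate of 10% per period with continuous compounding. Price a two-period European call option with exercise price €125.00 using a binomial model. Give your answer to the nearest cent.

€40.66

Risk-neutral probability p = (e^0.1 − 0.8)/(1.25 − 0.8) = 0.3052/0.4500 = 0.6782
Terminal stock prices: S_uu = 218.8, S_ud = 140, S_dd = 89.6
Terminal payoffs (S − K): max(93.75, 0) = 93.75, max(15, 0) = 15, max(-35.4, 0) = 0
Node u (S = 175): V_u = e^(−0.1)·[0.6782·93.7500 + 0.3218·15.0000] = 61.8953
Node d (S = 112): V_d = e^(−0.1)·[0.6782·15.0000 + 0.3218·0.0000] = 9.2043
Node 0 (S = 140): V_0 = e^(−0.1)·[0.6782·61.8953 + 0.3218·9.2043] = 40.6608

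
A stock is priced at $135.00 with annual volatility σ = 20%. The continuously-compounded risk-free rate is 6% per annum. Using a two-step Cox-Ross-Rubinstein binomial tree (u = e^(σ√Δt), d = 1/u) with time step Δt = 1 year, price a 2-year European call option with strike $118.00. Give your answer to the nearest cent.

CRR parameters: u = e^(σ√Δt) = e^(0.2·√1) = 1.2214, d = 1/u = 0.8187
Per-period rate: rΔt = 0.06·1 = 0.06, so R = e^0.06 = 1.0618
Risk-neutral probability p = (e^0.06 − 0.8187)/(1.2214 − 0.8187) = 0.2431/0.4027 = 0.6037
Terminal stock prices: S_uu = 201.4, S_ud = 135, S_dd = 90.49
Terminal payoffs (S − K): max(83.4, 0) = 83.4, max(17, 0) = 17, max(-27.51, 0) = 0
Node u (S = 164.9): V_u = e^(−0.06)·[0.6037·83.3963 + 0.3963·17.0000] = 53.7612
Node d (S = 110.5): V_d = e^(−0.06)·[0.6037·17.0000 + 0.3963·0.0000] = 9.6657
Node 0 (S = 135): V_0 = e^(−0.06)·[0.6037·53.7612 + 0.3963·9.6657] = 34.1743

$34.17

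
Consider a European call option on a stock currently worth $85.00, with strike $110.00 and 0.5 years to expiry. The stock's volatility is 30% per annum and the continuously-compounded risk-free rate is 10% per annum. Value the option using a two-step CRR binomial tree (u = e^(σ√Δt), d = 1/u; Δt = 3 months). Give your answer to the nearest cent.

$1.35

CRR parameters: u = e^(σ√Δt) = e^(0.3·√0.25) = 1.1618, d = 1/u = 0.8607
Per-period rate: rΔt = 0.1·0.25 = 0.025, so R = e^0.025 = 1.0253
Risk-neutral probability p = (e^0.025 − 0.8607)/(1.1618 − 0.8607) = 0.1646/0.3011 = 0.5466
Terminal stock prices: S_uu = 114.7, S_ud = 85, S_dd = 62.97
Terminal payoffs (S − K): max(4.738, 0) = 4.738, max(-25, 0) = 0, max(-47.03, 0) = 0
Node u (S = 98.76): V_u = e^(−0.025)·[0.5466·4.7380 + 0.4534·0.0000] = 2.5260
Node d (S = 73.16): V_d = e^(−0.025)·[0.5466·0.0000 + 0.4534·0.0000] = 0.0000
Node 0 (S = 85): V_0 = e^(−0.025)·[0.5466·2.5260 + 0.4534·0.0000] = 1.3467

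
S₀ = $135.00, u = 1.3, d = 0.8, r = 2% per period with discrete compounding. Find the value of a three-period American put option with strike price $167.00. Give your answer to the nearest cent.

$39.50

Risk-neutral probability p = (1 + 0.02 − 0.8)/(1.3 − 0.8) = 0.2200/0.5000 = 0.4400
Terminal stock prices: S_uuu = 296.6, S_uud = 182.5, S_udd = 112.3, S_ddd = 69.12
Terminal payoffs (K − S): max(-129.6, 0) = 0, max(-15.52, 0) = 0, max(54.68, 0) = 54.68, max(97.88, 0) = 97.88
Node uu (S = 228.2): continuation = 1/1.02·[0.4400·0.0000 + 0.5600·0.0000] = 0.0000; exercise value = 0.0000 ≤ continuation, so V_uu = 0.0000
Node ud (S = 140.4): continuation = 1/1.02·[0.4400·0.0000 + 0.5600·54.6800] = 30.0204; exercise value = 26.6000 ≤ continuation, so V_ud = 30.0204
Node dd (S = 86.4): continuation = 1/1.02·[0.4400·54.6800 + 0.5600·97.8800] = 77.3255; exercise value = 80.6000 > continuation, so V_dd = 80.6000 (exercise)
Node u (S = 175.5): continuation = 1/1.02·[0.4400·0.0000 + 0.5600·30.0204] = 16.4818; exercise value = 0.0000 ≤ continuation, so V_u = 16.4818
Node d (S = 108): continuation = 1/1.02·[0.4400·30.0204 + 0.5600·80.6000] = 57.2010; exercise value = 59.0000 > continuation, so V_d = 59.0000 (exercise)
Node 0 (S = 135): continuation = 1/1.02·[0.4400·16.4818 + 0.5600·59.0000] = 39.5019; exercise value = 32.0000 ≤ continuation, so V_0 = 39.5019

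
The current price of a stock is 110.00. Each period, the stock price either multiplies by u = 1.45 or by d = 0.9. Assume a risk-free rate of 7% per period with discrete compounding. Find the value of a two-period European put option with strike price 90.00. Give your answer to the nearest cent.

0.38

Risk-neutral probability p = (1 + 0.07 − 0.9)/(1.45 − 0.9) = 0.1700/0.5500 = 0.3091
Terminal stock prices: S_uu = 231.3, S_ud = 143.6, S_dd = 89.1
Terminal payoffs (K − S): max(-141.3, 0) = 0, max(-53.55, 0) = 0, max(0.9, 0) = 0.9
Node u (S = 159.5): V_u = 1/1.07·[0.3091·0.0000 + 0.6909·0.0000] = 0.0000
Node d (S = 99): V_d = 1/1.07·[0.3091·0.0000 + 0.6909·0.9000] = 0.5811
Node 0 (S = 110): V_0 = 1/1.07·[0.3091·0.0000 + 0.6909·0.5811] = 0.3752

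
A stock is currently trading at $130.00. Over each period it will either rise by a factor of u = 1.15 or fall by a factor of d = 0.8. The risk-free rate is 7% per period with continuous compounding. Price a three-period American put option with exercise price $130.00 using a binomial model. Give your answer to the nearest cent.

$6.93

Risk-neutral probability p = (e^0.07 − 0.8)/(1.15 − 0.8) = 0.2725/0.3500 = 0.7786
Terminal stock prices: S_uuu = 197.7, S_uud = 137.5, S_udd = 95.68, S_ddd = 66.56
Terminal payoffs (K − S): max(-67.71, 0) = 0, max(-7.54, 0) = 0, max(34.32, 0) = 34.32, max(63.44, 0) = 63.44
Node uu (S = 171.9): continuation = e^(−0.07)·[0.7786·0.0000 + 0.2214·0.0000] = 0.0000; exercise value = 0.0000 ≤ continuation, so V_uu = 0.0000
Node ud (S = 119.6): continuation = e^(−0.07)·[0.7786·0.0000 + 0.2214·34.3200] = 7.0849; exercise value = 10.4000 > continuation, so V_ud = 10.4000 (exercise)
Node dd (S = 83.2): continuation = e^(−0.07)·[0.7786·34.3200 + 0.2214·63.4400] = 38.0112; exercise value = 46.8000 > continuation, so V_dd = 46.8000 (exercise)
Node u (S = 149.5): continuation = e^(−0.07)·[0.7786·0.0000 + 0.2214·10.4000] = 2.1469; exercise value = 0.0000 ≤ continuation, so V_u = 2.1469
Node d (S = 104): continuation = e^(−0.07)·[0.7786·10.4000 + 0.2214·46.8000] = 17.2112; exercise value = 26.0000 > continuation, so V_d = 26.0000 (exercise)
Node 0 (S = 130): continuation = e^(−0.07)·[0.7786·2.1469 + 0.2214·26.0000] = 6.9259; exercise value = 0.0000 ≤ continuation, so V_0 = 6.9259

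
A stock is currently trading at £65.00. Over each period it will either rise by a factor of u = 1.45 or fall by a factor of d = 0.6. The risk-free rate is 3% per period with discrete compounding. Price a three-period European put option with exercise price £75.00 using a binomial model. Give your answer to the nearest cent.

£20.66

Risk-neutral probability p = (1 + 0.03 − 0.6)/(1.45 − 0.6) = 0.4300/0.8500 = 0.5059
Terminal stock prices: S_uuu = 198.2, S_uud = 82, S_udd = 33.93, S_ddd = 14.04
Terminal payoffs (K − S): max(-123.2, 0) = 0, max(-6.997, 0) = 0, max(41.07, 0) = 41.07, max(60.96, 0) = 60.96
Node uu (S = 136.7): V_uu = 1/1.03·[0.5059·0.0000 + 0.4941·0.0000] = 0.0000
Node ud (S = 56.55): V_ud = 1/1.03·[0.5059·0.0000 + 0.4941·41.0700] = 19.7023
Node dd (S = 23.4): V_dd = 1/1.03·[0.5059·41.0700 + 0.4941·60.9600] = 49.4155
Node u (S = 94.25): V_u = 1/1.03·[0.5059·0.0000 + 0.4941·19.7023] = 9.4517
Node d (S = 39): V_d = 1/1.03·[0.5059·19.7023 + 0.4941·49.4155] = 33.3827
Node 0 (S = 65): V_0 = 1/1.03·[0.5059·9.4517 + 0.4941·33.3827] = 20.6567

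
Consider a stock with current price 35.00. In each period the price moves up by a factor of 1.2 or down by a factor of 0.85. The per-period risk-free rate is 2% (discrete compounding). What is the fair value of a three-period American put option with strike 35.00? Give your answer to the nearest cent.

3.60

Risk-neutral probability p = (1 + 0.02 − 0.85)/(1.2 − 0.85) = 0.1700/0.3500 = 0.4857
Terminal stock prices: S_uuu = 60.48, S_uud = 42.84, S_udd = 30.34, S_ddd = 21.49
Terminal payoffs (K − S): max(-25.48, 0) = 0, max(-7.84, 0) = 0, max(4.655, 0) = 4.655, max(13.51, 0) = 13.51
Node uu (S = 50.4): continuation = 1/1.02·[0.4857·0.0000 + 0.5143·0.0000] = 0.0000; exercise value = 0.0000 ≤ continuation, so V_uu = 0.0000
Node ud (S = 35.7): continuation = 1/1.02·[0.4857·0.0000 + 0.5143·4.6550] = 2.3471; exercise value = 0.0000 ≤ continuation, so V_ud = 2.3471
Node dd (S = 25.29): continuation = 1/1.02·[0.4857·4.6550 + 0.5143·13.5056] = 9.0262; exercise value = 9.7125 > continuation, so V_dd = 9.7125 (exercise)
Node u (S = 42): continuation = 1/1.02·[0.4857·0.0000 + 0.5143·2.3471] = 1.1834; exercise value = 0.0000 ≤ continuation, so V_u = 1.1834
Node d (S = 29.75): continuation = 1/1.02·[0.4857·2.3471 + 0.5143·9.7125] = 6.0147; exercise value = 5.2500 ≤ continuation, so V_d = 6.0147
Node 0 (S = 35): continuation = 1/1.02·[0.4857·1.1834 + 0.5143·6.0147] = 3.5961; exercise value = 0.0000 ≤ continuation, so V_0 = 3.5961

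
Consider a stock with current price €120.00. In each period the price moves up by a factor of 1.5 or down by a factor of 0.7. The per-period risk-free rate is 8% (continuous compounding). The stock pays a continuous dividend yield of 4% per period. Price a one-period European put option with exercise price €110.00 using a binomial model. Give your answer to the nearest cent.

Per-period risk-free factor R = e^0.08 = 1.0833; dividend-adjusted growth = e^(0.08−0.04) = 1.0408.
Risk-neutral probability p = (1.0408 − 0.7)/(1.5 − 0.7) = 0.3408/0.8000 = 0.4260
Terminal stock prices: S_u = 180, S_d = 84
Terminal payoffs (K − S): max(-70, 0) = 0, max(26, 0) = 26
Node 0 (S = 120): V_0 = e^(−0.08)·[0.4260·0.0000 + 0.5740·26.0000] = 13.7763

€13.78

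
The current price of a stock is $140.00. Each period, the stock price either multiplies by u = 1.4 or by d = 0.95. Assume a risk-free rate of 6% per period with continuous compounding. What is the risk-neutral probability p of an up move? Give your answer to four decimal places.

Risk-neutral probability p = (e^0.06 − 0.95)/(1.4 − 0.95) = 0.1118/0.4500 = 0.2485

p = 0.2485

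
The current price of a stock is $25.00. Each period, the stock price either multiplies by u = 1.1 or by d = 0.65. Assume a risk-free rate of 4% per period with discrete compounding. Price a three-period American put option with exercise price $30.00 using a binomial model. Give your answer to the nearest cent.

Risk-neutral probability p = (1 + 0.04 − 0.65)/(1.1 − 0.65) = 0.3900/0.4500 = 0.8667
Terminal stock prices: S_uuu = 33.28, S_uud = 19.66, S_udd = 11.62, S_ddd = 6.866
Terminal payoffs (K − S): max(-3.275, 0) = 0, max(10.34, 0) = 10.34, max(18.38, 0) = 18.38, max(23.13, 0) = 23.13
Node uu (S = 30.25): continuation = 1/1.04·[0.8667·0.0000 + 0.1333·10.3375] = 1.3253; exercise value = 0.0000 ≤ continuation, so V_uu = 1.3253
Node ud (S = 17.88): continuation = 1/1.04·[0.8667·10.3375 + 0.1333·18.3812] = 10.9712; exercise value = 12.1250 > continuation, so V_ud = 12.1250 (exercise)
Node dd (S = 10.56): continuation = 1/1.04·[0.8667·18.3812 + 0.1333·23.1344] = 18.2837; exercise value = 19.4375 > continuation, so V_dd = 19.4375 (exercise)
Node u (S = 27.5): continuation = 1/1.04·[0.8667·1.3253 + 0.1333·12.1250] = 2.6589; exercise value = 2.5000 ≤ continuation, so V_u = 2.6589
Node d (S = 16.25): continuation = 1/1.04·[0.8667·12.1250 + 0.1333·19.4375] = 12.5962; exercise value = 13.7500 > continuation, so V_d = 13.7500 (exercise)
Node 0 (S = 25): continuation = 1/1.04·[0.8667·2.6589 + 0.1333·13.7500] = 3.9786; exercise value = 5.0000 > continuation, so V_0 = 5.0000 (exercise)

$5.00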